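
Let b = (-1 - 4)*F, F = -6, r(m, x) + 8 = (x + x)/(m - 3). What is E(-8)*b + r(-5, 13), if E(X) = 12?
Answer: 1395/4 ≈ 348.75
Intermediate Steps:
r(m, x) = -8 + 2*x/(-3 + m) (r(m, x) = -8 + (x + x)/(m - 3) = -8 + (2*x)/(-3 + m) = -8 + 2*x/(-3 + m))
b = 30 (b = (-1 - 4)*(-6) = -5*(-6) = 30)
E(-8)*b + r(-5, 13) = 12*30 + 2*(12 + 13 - 4*(-5))/(-3 - 5) = 360 + 2*(12 + 13 + 20)/(-8) = 360 + 2*(-1/8)*45 = 360 - 45/4 = 1395/4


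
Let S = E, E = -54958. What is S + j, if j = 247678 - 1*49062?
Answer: 143658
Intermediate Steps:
S = -54958
j = 198616 (j = 247678 - 49062 = 198616)
S + j = -54958 + 198616 = 143658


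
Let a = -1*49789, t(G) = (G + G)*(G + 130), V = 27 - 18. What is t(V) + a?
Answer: -47287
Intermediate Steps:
V = 9
t(G) = 2*G*(130 + G) (t(G) = (2*G)*(130 + G) = 2*G*(130 + G))
a = -49789
t(V) + a = 2*9*(130 + 9) - 49789 = 2*9*139 - 49789 = 2502 - 49789 = -47287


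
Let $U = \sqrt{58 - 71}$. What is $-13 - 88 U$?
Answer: $-13 - 88 i \sqrt{13} \approx -13.0 - 317.29 i$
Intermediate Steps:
$U = i \sqrt{13}$ ($U = \sqrt{-13} = i \sqrt{13} \approx 3.6056 i$)
$-13 - 88 U = -13 - 88 i \sqrt{13}$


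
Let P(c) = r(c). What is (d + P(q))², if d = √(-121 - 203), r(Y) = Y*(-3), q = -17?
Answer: 2277 + 1836*I ≈ 2277.0 + 1836.0*I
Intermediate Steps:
r(Y) = -3*Y
d = 18*I (d = √(-324) = 18*I ≈ 18.0*I)
P(c) = -3*c
(d + P(q))² = (18*I - 3*(-17))² = (18*I + 51)² = (51 + 18*I)²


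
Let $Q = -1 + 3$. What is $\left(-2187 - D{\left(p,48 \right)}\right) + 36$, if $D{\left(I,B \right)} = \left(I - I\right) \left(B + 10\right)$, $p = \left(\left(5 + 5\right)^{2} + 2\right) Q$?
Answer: $-2151$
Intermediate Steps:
$Q = 2$
$p = 204$ ($p = \left(\left(5 + 5\right)^{2} + 2\right) 2 = \left(10^{2} + 2\right) 2 = \left(100 + 2\right) 2 = 102 \cdot 2 = 204$)
$D{\left(I,B \right)} = 0$ ($D{\left(I,B \right)} = 0 \left(10 + B\right) = 0$)
$\left(-2187 - D{\left(p,48 \right)}\right) + 36 = \left(-2187 - 0\right) + 36 = \left(-2187 + 0\right) + 36 = -2187 + 36 = -2151$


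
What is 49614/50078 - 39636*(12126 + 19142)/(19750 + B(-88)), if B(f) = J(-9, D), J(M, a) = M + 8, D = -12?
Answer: -10343768495343/164831737 ≈ -62754.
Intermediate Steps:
J(M, a) = 8 + M
B(f) = -1 (B(f) = 8 - 9 = -1)
49614/50078 - 39636*(12126 + 19142)/(19750 + B(-88)) = 49614/50078 - 39636*(12126 + 19142)/(19750 - 1) = 49614*(1/50078) - 39636/(19749/31268) = 24807/25039 - 39636/(19749*(1/31268)) = 24807/25039 - 39636/19749/31268 = 24807/25039 - 39636*31268/19749 = 24807/25039 - 413112816/6583 = -10343768495343/164831737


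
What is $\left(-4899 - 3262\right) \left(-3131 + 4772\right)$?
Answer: $-13392201$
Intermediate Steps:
$\left(-4899 - 3262\right) \left(-3131 + 4772\right) = \left(-8161\right) 1641 = -13392201$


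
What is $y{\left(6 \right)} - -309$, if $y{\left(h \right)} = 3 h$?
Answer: $327$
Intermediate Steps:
$y{\left(6 \right)} - -309 = 3 \cdot 6 - -309 = 18 + 309 = 327$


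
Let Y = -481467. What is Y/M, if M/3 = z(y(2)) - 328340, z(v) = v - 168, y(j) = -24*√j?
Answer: 1882925729/3854196604 - 68781*√2/1927098302 ≈ 0.48849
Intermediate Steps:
z(v) = -168 + v
M = -985524 - 72*√2 (M = 3*((-168 - 24*√2) - 328340) = 3*(-328508 - 24*√2) = -985524 - 72*√2 ≈ -9.8563e+5)
Y/M = -481467/(-985524 - 72*√2)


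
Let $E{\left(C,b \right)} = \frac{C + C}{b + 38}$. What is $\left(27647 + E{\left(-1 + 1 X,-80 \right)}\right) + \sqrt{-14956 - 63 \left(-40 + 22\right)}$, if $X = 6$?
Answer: $\frac{580582}{21} + i \sqrt{13822} \approx 27647.0 + 117.57 i$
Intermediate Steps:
$E{\left(C,b \right)} = \frac{2 C}{38 + b}$
$\left(27647 + E{\left(-1 + 1 X,-80 \right)}\right) + \sqrt{-14956 - 63 \left(-40 + 22\right)} = \left(27647 + \frac{2 \left(-1 + 1 \cdot 6\right)}{38 - 80}\right) + \sqrt{-14956 - 63 \left(-40 + 22\right)} = \left(27647 + \frac{2 \left(-1 + 6\right)}{-42}\right) + \sqrt{-14956 - -1134} = \left(27647 + 2 \cdot 5 \left(- \frac{1}{42}\right)\right) + \sqrt{-14956 + 1134} = \left(27647 - \frac{5}{21}\right) + \sqrt{-13822} = \frac{580582}{21} + i \sqrt{13822}$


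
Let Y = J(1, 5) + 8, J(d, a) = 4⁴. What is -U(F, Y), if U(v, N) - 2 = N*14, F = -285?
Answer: -3698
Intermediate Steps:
J(d, a) = 256
Y = 264 (Y = 256 + 8 = 264)
U(v, N) = 2 + 14*N (U(v, N) = 2 + N*14 = 2 + 14*N)
-U(F, Y) = -(2 + 14*264) = -(2 + 3696) = -1*3698 = -3698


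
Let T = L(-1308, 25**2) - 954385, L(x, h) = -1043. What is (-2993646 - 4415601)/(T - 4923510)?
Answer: 2469749/1959646 ≈ 1.2603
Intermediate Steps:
T = -955428 (T = -1043 - 954385 = -955428)
(-2993646 - 4415601)/(T - 4923510) = (-2993646 - 4415601)/(-955428 - 4923510) = -7409247/(-5878938) = -7409247*(-1/5878938) = 2469749/1959646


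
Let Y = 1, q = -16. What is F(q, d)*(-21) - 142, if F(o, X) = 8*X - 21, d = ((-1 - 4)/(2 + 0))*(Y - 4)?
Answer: -961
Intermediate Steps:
d = 15/2 (d = ((-1 - 4)/(2 + 0))*(1 - 4) = -5/2*(-3) = 15/2 ≈ 7.5000)
F(o, X) = -21 + 8*X
F(q, d)*(-21) - 142 = (-21 + 8*(15/2))*(-21) - 142 = (-21 + 60)*(-21) - 142 = 39*(-21) - 142 = -819 - 142 = -961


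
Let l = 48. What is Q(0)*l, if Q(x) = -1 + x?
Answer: -48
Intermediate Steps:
Q(0)*l = (-1 + 0)*48 = -1*48 = -48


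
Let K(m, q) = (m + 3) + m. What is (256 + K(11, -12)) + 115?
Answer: 396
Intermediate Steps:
K(m, q) = 3 + 2*m (K(m, q) = (3 + m) + m = 3 + 2*m)
(256 + K(11, -12)) + 115 = (256 + (3 + 2*11)) + 115 = (256 + (3 + 22)) + 115 = (256 + 25) + 115 = 281 + 115 = 396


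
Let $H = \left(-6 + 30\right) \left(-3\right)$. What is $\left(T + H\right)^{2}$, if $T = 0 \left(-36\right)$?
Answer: $5184$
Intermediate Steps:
$T = 0$
$H = -72$ ($H = 24 \left(-3\right) = -72$)
$\left(T + H\right)^{2} = \left(0 - 72\right)^{2} = \left(-72\right)^{2} = 5184$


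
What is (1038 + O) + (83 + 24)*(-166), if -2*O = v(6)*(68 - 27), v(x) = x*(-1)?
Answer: -16601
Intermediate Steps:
v(x) = -x
O = 123 (O = -(-1*6)*(68 - 27)/2 = -(-3)*41 = -½*(-246) = 123)
(1038 + O) + (83 + 24)*(-166) = (1038 + 123) + (83 + 24)*(-166) = 1161 + 107*(-166) = 1161 - 17762 = -16601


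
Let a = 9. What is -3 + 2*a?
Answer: 15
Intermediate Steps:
-3 + 2*a = -3 + 2*9 = -3 + 18 = 15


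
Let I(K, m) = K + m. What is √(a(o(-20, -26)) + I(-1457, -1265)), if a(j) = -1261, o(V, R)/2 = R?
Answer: I*√3983 ≈ 63.111*I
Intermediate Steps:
o(V, R) = 2*R
√(a(o(-20, -26)) + I(-1457, -1265)) = √(-1261 + (-1457 - 1265)) = √(-1261 - 2722) = √(-3983) = I*√3983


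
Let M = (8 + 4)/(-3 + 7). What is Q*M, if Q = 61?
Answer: 183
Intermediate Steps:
M = 3 (M = 12/4 = 12*(¼) = 3)
Q*M = 61*3 = 183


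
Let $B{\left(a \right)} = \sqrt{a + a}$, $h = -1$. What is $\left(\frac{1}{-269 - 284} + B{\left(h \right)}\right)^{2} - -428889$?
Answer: $\frac{131157504584}{305809} - \frac{2 i \sqrt{2}}{553} \approx 4.2889 \cdot 10^{5} - 0.0051147 i$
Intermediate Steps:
$B{\left(a \right)} = \sqrt{2} \sqrt{a}$ ($B{\left(a \right)} = \sqrt{2 a} = \sqrt{2} \sqrt{a}$)
$\left(\frac{1}{-269 - 284} + B{\left(h \right)}\right)^{2} - -428889 = \left(\frac{1}{-269 - 284} + \sqrt{2} \sqrt{-1}\right)^{2} - -428889 = \left(\frac{1}{-553} + \sqrt{2} i\right)^{2} + 428889 = \left(- \frac{1}{553} + i \sqrt{2}\right)^{2} + 428889 = 428889 + \left(- \frac{1}{553} + i \sqrt{2}\right)^{2}$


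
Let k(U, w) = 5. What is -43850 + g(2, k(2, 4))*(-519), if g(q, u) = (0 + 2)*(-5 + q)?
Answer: -40736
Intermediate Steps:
g(q, u) = -10 + 2*q (g(q, u) = 2*(-5 + q) = -10 + 2*q)
-43850 + g(2, k(2, 4))*(-519) = -43850 + (-10 + 2*2)*(-519) = -43850 + (-10 + 4)*(-519) = -43850 - 6*(-519) = -43850 + 3114 = -40736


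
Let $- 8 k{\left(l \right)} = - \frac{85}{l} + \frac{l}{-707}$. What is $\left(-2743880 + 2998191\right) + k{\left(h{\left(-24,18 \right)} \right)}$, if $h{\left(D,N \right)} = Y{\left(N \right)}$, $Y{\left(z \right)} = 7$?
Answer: $\frac{179798951}{707} \approx 2.5431 \cdot 10^{5}$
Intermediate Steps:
$h{\left(D,N \right)} = 7$
$k{\left(l \right)} = \frac{l}{5656} + \frac{85}{8 l}$ ($k{\left(l \right)} = - \frac{- \frac{85}{l} + \frac{l}{-707}}{8} = - \frac{- \frac{85}{l} + l \left(- \frac{1}{707}\right)}{8} = - \frac{- \frac{85}{l} - \frac{l}{707}}{8} = \frac{l}{5656} + \frac{85}{8 l}$)
$\left(-2743880 + 2998191\right) + k{\left(h{\left(-24,18 \right)} \right)} = \left(-2743880 + 2998191\right) + \frac{60095 + 7^{2}}{5656 \cdot 7} = 254311 + \frac{1}{5656} \cdot \frac{1}{7} \left(60095 + 49\right) = 254311 + \frac{1}{5656} \cdot \frac{1}{7} \cdot 60144 = 254311 + \frac{1074}{707} = \frac{179798951}{707}$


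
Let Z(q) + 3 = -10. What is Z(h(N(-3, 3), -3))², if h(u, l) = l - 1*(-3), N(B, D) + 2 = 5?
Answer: 169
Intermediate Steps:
N(B, D) = 3 (N(B, D) = -2 + 5 = 3)
h(u, l) = 3 + l (h(u, l) = l + 3 = 3 + l)
Z(q) = -13 (Z(q) = -3 - 10 = -13)
Z(h(N(-3, 3), -3))² = (-13)² = 169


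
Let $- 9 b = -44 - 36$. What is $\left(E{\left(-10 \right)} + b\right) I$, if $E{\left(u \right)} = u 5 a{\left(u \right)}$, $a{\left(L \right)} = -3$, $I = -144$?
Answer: $-22880$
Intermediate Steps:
$b = \frac{80}{9}$ ($b = - \frac{-44 - 36}{9} = \left(- \frac{1}{9}\right) \left(-80\right) = \frac{80}{9} \approx 8.8889$)
$E{\left(u \right)} = - 15 u$ ($E{\left(u \right)} = u 5 \left(-3\right) = 5 u \left(-3\right) = - 15 u$)
$\left(E{\left(-10 \right)} + b\right) I = \left(\left(-15\right) \left(-10\right) + \frac{80}{9}\right) \left(-144\right) = \left(150 + \frac{80}{9}\right) \left(-144\right) = \frac{1430}{9} \left(-144\right) = -22880$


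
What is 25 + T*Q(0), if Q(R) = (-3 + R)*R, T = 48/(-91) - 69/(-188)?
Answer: 25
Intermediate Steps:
T = -2745/17108 (T = 48*(-1/91) - 69*(-1/188) = -48/91 + 69/188 = -2745/17108 ≈ -0.16045)
Q(R) = R*(-3 + R)
25 + T*Q(0) = 25 - 0*(-3 + 0) = 25 - 0*(-3) = 25 - 2745/17108*0 = 25 + 0 = 25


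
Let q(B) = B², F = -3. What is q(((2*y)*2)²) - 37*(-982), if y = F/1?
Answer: 57070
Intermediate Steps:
y = -3 (y = -3/1 = -3*1 = -3)
q(((2*y)*2)²) - 37*(-982) = (((2*(-3))*2)²)² - 37*(-982) = ((-6*2)²)² + 36334 = ((-12)²)² + 36334 = 144² + 36334 = 20736 + 36334 = 57070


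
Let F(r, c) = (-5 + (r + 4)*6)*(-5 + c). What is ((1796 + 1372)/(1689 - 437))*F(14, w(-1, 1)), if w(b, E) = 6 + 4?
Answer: 407880/313 ≈ 1303.1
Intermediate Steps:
w(b, E) = 10
F(r, c) = (-5 + c)*(19 + 6*r) (F(r, c) = (-5 + (4 + r)*6)*(-5 + c) = (-5 + (24 + 6*r))*(-5 + c) = (19 + 6*r)*(-5 + c) = (-5 + c)*(19 + 6*r))
((1796 + 1372)/(1689 - 437))*F(14, w(-1, 1)) = ((1796 + 1372)/(1689 - 437))*(-95 - 30*14 + 19*10 + 6*10*14) = (3168/1252)*(-95 - 420 + 190 + 840) = (3168*(1/1252))*515 = (792/313)*515 = 407880/313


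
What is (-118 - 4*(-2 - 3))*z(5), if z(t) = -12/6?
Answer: 196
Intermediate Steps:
z(t) = -2 (z(t) = -12*⅙ = -2)
(-118 - 4*(-2 - 3))*z(5) = (-118 - 4*(-2 - 3))*(-2) = (-118 - 4*(-5))*(-2) = (-118 + 20)*(-2) = -98*(-2) = 196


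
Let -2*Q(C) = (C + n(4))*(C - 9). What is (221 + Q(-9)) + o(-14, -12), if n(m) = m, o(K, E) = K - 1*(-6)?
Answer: 168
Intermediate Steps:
o(K, E) = 6 + K (o(K, E) = K + 6 = 6 + K)
Q(C) = -(-9 + C)*(4 + C)/2 (Q(C) = -(C + 4)*(C - 9)/2 = -(4 + C)*(-9 + C)/2 = -(-9 + C)*(4 + C)/2)
(221 + Q(-9)) + o(-14, -12) = (221 + (18 - 1/2*(-9)**2 + (5/2)*(-9))) + (6 - 14) = (221 + (18 - 1/2*81 - 45/2)) - 8 = (221 + (18 - 81/2 - 45/2)) - 8 = (221 - 45) - 8 = 176 - 8 = 168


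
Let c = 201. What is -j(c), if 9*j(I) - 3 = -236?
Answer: 233/9 ≈ 25.889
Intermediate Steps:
j(I) = -233/9 (j(I) = 1/3 + (1/9)*(-236) = 1/3 - 236/9 = -233/9)
-j(c) = -1*(-233/9) = 233/9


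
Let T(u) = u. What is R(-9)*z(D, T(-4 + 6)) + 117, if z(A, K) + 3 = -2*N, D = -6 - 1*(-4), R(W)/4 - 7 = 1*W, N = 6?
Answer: 237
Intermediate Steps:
R(W) = 28 + 4*W (R(W) = 28 + 4*(1*W) = 28 + 4*W)
D = -2 (D = -6 + 4 = -2)
z(A, K) = -15 (z(A, K) = -3 - 2*6 = -3 - 12 = -15)
R(-9)*z(D, T(-4 + 6)) + 117 = (28 + 4*(-9))*(-15) + 117 = (28 - 36)*(-15) + 117 = -8*(-15) + 117 = 120 + 117 = 237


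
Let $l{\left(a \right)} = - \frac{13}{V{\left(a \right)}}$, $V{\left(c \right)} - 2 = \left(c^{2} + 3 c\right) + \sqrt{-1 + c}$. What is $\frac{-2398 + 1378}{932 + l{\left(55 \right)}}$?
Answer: $- \frac{1937169602496}{1770033509813} + \frac{7956 \sqrt{6}}{1770033509813} \approx -1.0944$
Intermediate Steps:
$V{\left(c \right)} = 2 + c^{2} + \sqrt{-1 + c} + 3 c$ ($V{\left(c \right)} = 2 + \left(\left(c^{2} + 3 c\right) + \sqrt{-1 + c}\right) = 2 + \left(c^{2} + \sqrt{-1 + c} + 3 c\right) = 2 + c^{2} + \sqrt{-1 + c} + 3 c$)
$l{\left(a \right)} = - \frac{13}{2 + a^{2} + \sqrt{-1 + a} + 3 a}$
$\frac{-2398 + 1378}{932 + l{\left(55 \right)}} = \frac{-2398 + 1378}{932 - \frac{13}{2 + 55^{2} + \sqrt{-1 + 55} + 3 \cdot 55}} = - \frac{1020}{932 - \frac{13}{2 + 3025 + \sqrt{54} + 165}} = - \frac{1020}{932 - \frac{13}{2 + 3025 + 3 \sqrt{6} + 165}} = - \frac{1020}{932 - \frac{13}{3192 + 3 \sqrt{6}}}$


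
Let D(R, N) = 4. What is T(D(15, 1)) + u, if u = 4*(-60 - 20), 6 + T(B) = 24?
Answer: -302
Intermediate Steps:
T(B) = 18 (T(B) = -6 + 24 = 18)
u = -320 (u = 4*(-80) = -320)
T(D(15, 1)) + u = 18 - 320 = -302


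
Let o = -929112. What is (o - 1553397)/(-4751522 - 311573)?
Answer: 2482509/5063095 ≈ 0.49031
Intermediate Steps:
(o - 1553397)/(-4751522 - 311573) = (-929112 - 1553397)/(-4751522 - 311573) = -2482509/(-5063095) = -2482509*(-1/5063095) = 2482509/5063095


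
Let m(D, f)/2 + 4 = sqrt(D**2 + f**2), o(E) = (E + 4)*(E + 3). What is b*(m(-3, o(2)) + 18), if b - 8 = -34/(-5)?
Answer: 148 + 444*sqrt(101)/5 ≈ 1040.4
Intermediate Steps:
b = 74/5 (b = 8 - 34/(-5) = 8 - 34*(-1/5) = 8 + 34/5 = 74/5 ≈ 14.800)
o(E) = (3 + E)*(4 + E) (o(E) = (4 + E)*(3 + E) = (3 + E)*(4 + E))
m(D, f) = -8 + 2*sqrt(D**2 + f**2)
b*(m(-3, o(2)) + 18) = 74*((-8 + 2*sqrt((-3)**2 + (12 + 2**2 + 7*2)**2)) + 18)/5 = 74*((-8 + 2*sqrt(9 + (12 + 4 + 14)**2)) + 18)/5 = 74*((-8 + 2*sqrt(9 + 30**2)) + 18)/5 = 74*((-8 + 2*sqrt(9 + 900)) + 18)/5 = 74*((-8 + 2*sqrt(909)) + 18)/5 = 74*((-8 + 2*(3*sqrt(101))) + 18)/5 = 74*((-8 + 6*sqrt(101)) + 18)/5 = 74*(10 + 6*sqrt(101))/5 = 148 + 444*sqrt(101)/5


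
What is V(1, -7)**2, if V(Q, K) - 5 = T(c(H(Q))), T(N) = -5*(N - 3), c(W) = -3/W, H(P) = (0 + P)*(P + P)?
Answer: 3025/4 ≈ 756.25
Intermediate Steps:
H(P) = 2*P**2 (H(P) = P*(2*P) = 2*P**2)
T(N) = 15 - 5*N (T(N) = -5*(-3 + N) = 15 - 5*N)
V(Q, K) = 20 + 15/(2*Q**2) (V(Q, K) = 5 + (15 - (-15)/(2*Q**2)) = 5 + (15 + 15/(2*Q**2)) = 20 + 15/(2*Q**2))
V(1, -7)**2 = (20 + (15/2)/1**2)**2 = (20 + (15/2)*1)**2 = (20 + 15/2)**2 = (55/2)**2 = 3025/4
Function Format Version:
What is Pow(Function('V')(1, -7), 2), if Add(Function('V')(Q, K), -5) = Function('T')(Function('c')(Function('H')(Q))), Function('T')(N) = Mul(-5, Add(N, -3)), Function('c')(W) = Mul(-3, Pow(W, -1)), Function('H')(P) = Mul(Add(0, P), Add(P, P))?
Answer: Rational(3025, 4) ≈ 756.25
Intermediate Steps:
Function('H')(P) = Mul(2, Pow(P, 2)) (Function('H')(P) = Mul(P, Mul(2, P)) = Mul(2, Pow(P, 2)))
Function('T')(N) = Add(15, Mul(-5, N)) (Function('T')(N) = Mul(-5, Add(-3, N)) = Add(15, Mul(-5, N)))
Function('V')(Q, K) = Add(20, Mul(Rational(15, 2), Pow(Q, -2))) (Function('V')(Q, K) = Add(5, Add(15, Mul(-5, Mul(-3, Pow(Mul(2, Pow(Q, 2)), -1))))) = Add(5, Add(15, Mul(-5, Mul(-3, Mul(Rational(1, 2), Pow(Q, -2)))))) = Add(5, Add(15, Mul(-5, Mul(Rational(-3, 2), Pow(Q, -2))))) = Add(5, Add(15, Mul(Rational(15, 2), Pow(Q, -2)))) = Add(20, Mul(Rational(15, 2), Pow(Q, -2))))
Pow(Function('V')(1, -7), 2) = Pow(Add(20, Mul(Rational(15, 2), Pow(1, -2))), 2) = Pow(Add(20, Mul(Rational(15, 2), 1)), 2) = Pow(Add(20, Rational(15, 2)), 2) = Pow(Rational(55, 2), 2) = Rational(3025, 4)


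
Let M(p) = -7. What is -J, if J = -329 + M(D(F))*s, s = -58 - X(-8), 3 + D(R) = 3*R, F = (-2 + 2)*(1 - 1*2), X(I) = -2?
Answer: -63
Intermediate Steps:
F = 0 (F = 0*(1 - 2) = 0*(-1) = 0)
D(R) = -3 + 3*R
s = -56 (s = -58 - 1*(-2) = -58 + 2 = -56)
J = 63 (J = -329 - 7*(-56) = -329 + 392 = 63)
-J = -1*63 = -63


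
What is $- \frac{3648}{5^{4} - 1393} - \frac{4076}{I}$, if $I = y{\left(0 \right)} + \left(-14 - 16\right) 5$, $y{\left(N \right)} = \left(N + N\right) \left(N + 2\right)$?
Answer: $\frac{9577}{300} \approx 31.923$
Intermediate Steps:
$y{\left(N \right)} = 2 N \left(2 + N\right)$
$I = -150$ ($I = 2 \cdot 0 \left(2 + 0\right) + \left(-14 - 16\right) 5 = 2 \cdot 0 \cdot 2 - 150 = 0 - 150 = -150$)
$- \frac{3648}{5^{4} - 1393} - \frac{4076}{I} = - \frac{3648}{5^{4} - 1393} - \frac{4076}{-150} = - \frac{3648}{625 - 1393} - - \frac{2038}{75} = - \frac{3648}{-768} + \frac{2038}{75} = \left(-3648\right) \left(- \frac{1}{768}\right) + \frac{2038}{75} = \frac{19}{4} + \frac{2038}{75} = \frac{9577}{300}$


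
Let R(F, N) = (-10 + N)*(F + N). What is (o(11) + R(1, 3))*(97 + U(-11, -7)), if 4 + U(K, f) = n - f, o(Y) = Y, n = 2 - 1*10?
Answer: -1564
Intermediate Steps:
n = -8 (n = 2 - 10 = -8)
U(K, f) = -12 - f (U(K, f) = -4 + (-8 - f) = -12 - f)
(o(11) + R(1, 3))*(97 + U(-11, -7)) = (11 + (3**2 - 10*1 - 10*3 + 1*3))*(97 + (-12 - 1*(-7))) = (11 + (9 - 10 - 30 + 3))*(97 + (-12 + 7)) = (11 - 28)*(97 - 5) = -17*92 = -1564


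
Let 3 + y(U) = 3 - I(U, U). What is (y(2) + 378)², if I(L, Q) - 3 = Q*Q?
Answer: 137641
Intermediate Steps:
I(L, Q) = 3 + Q² (I(L, Q) = 3 + Q*Q = 3 + Q²)
y(U) = -3 - U² (y(U) = -3 + (3 - (3 + U²)) = -3 + (3 + (-3 - U²)) = -3 - U²)
(y(2) + 378)² = ((-3 - 1*2²) + 378)² = ((-3 - 1*4) + 378)² = ((-3 - 4) + 378)² = (-7 + 378)² = 371² = 137641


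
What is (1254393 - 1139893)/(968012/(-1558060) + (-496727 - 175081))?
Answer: -44599467500/261679535123 ≈ -0.17044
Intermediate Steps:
(1254393 - 1139893)/(968012/(-1558060) + (-496727 - 175081)) = 114500/(968012*(-1/1558060) - 671808) = 114500/(-242003/389515 - 671808) = 114500/(-261679535123/389515) = 114500*(-389515/261679535123) = -44599467500/261679535123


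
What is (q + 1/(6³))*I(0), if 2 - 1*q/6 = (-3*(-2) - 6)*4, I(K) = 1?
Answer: 2593/216 ≈ 12.005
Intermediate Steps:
q = 12 (q = 12 - 6*(-3*(-2) - 6)*4 = 12 - 6*(6 - 6)*4 = 12 - 0*4 = 12 - 6*0 = 12 + 0 = 12)
(q + 1/(6³))*I(0) = (12 + 1/(6³))*1 = (12 + 1/216)*1 = (2593/216)*1 = 2593/216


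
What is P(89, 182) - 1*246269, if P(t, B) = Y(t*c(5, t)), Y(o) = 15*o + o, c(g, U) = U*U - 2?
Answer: 11030387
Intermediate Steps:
c(g, U) = -2 + U² (c(g, U) = U² - 2 = -2 + U²)
Y(o) = 16*o
P(t, B) = 16*t*(-2 + t²) (P(t, B) = 16*(t*(-2 + t²)) = 16*t*(-2 + t²))
P(89, 182) - 1*246269 = 16*89*(-2 + 89²) - 1*246269 = 16*89*(-2 + 7921) - 246269 = 16*89*7919 - 246269 = 11276656 - 246269 = 11030387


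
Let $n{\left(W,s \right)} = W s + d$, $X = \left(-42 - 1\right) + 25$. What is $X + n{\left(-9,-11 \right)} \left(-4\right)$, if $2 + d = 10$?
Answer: $-446$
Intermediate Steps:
$d = 8$ ($d = -2 + 10 = 8$)
$X = -18$ ($X = -43 + 25 = -18$)
$n{\left(W,s \right)} = 8 + W s$ ($n{\left(W,s \right)} = W s + 8 = 8 + W s$)
$X + n{\left(-9,-11 \right)} \left(-4\right) = -18 + \left(8 - -99\right) \left(-4\right) = -18 + \left(8 + 99\right) \left(-4\right) = -18 + 107 \left(-4\right) = -18 - 428 = -446$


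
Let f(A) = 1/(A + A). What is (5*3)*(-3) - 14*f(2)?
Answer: -97/2 ≈ -48.500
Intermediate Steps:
f(A) = 1/(2*A)
(5*3)*(-3) - 14*f(2) = (5*3)*(-3) - 7/2 = 15*(-3) - 7/2 = -45 - 14*1/4 = -45 - 7/2 = -97/2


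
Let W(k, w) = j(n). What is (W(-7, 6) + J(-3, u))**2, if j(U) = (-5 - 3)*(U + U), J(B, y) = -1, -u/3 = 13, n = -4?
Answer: 3969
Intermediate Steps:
u = -39 (u = -3*13 = -39)
j(U) = -16*U
W(k, w) = 64 (W(k, w) = -16*(-4) = 64)
(W(-7, 6) + J(-3, u))**2 = (64 - 1)**2 = 63**2 = 3969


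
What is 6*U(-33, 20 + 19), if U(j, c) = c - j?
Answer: 432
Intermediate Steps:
6*U(-33, 20 + 19) = 6*((20 + 19) - 1*(-33)) = 6*(39 + 33) = 6*72 = 432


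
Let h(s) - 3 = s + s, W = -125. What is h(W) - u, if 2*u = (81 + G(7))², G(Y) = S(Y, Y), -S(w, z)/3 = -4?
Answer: -9143/2 ≈ -4571.5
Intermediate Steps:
S(w, z) = 12 (S(w, z) = -3*(-4) = 12)
h(s) = 3 + 2*s (h(s) = 3 + (s + s) = 3 + 2*s)
G(Y) = 12
u = 8649/2 (u = (81 + 12)²/2 = (½)*93² = (½)*8649 = 8649/2 ≈ 4324.5)
h(W) - u = (3 + 2*(-125)) - 1*8649/2 = (3 - 250) - 8649/2 = -247 - 8649/2 = -9143/2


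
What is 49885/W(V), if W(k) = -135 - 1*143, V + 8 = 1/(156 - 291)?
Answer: -49885/278 ≈ -179.44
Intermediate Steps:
V = -1081/135 (V = -8 + 1/(156 - 291) = -8 + 1/(-135) = -8 - 1/135 = -1081/135 ≈ -8.0074)
W(k) = -278 (W(k) = -135 - 143 = -278)
49885/W(V) = 49885/(-278) = 49885*(-1/278) = -49885/278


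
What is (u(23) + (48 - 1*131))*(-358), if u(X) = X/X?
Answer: 29356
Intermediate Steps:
u(X) = 1
(u(23) + (48 - 1*131))*(-358) = (1 + (48 - 1*131))*(-358) = (1 + (48 - 131))*(-358) = (1 - 83)*(-358) = -82*(-358) = 29356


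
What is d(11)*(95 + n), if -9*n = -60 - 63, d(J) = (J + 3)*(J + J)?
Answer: 100408/3 ≈ 33469.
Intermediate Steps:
d(J) = 2*J*(3 + J) (d(J) = (3 + J)*(2*J) = 2*J*(3 + J))
n = 41/3 (n = -(-60 - 63)/9 = -⅑*(-123) = 41/3 ≈ 13.667)
d(11)*(95 + n) = (2*11*(3 + 11))*(95 + 41/3) = (2*11*14)*(326/3) = 308*(326/3) = 100408/3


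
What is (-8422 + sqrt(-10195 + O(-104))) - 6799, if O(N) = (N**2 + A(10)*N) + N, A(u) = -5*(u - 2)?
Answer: -15221 + sqrt(4677) ≈ -15153.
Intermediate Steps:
A(u) = 10 - 5*u (A(u) = -5*(-2 + u) = 10 - 5*u)
O(N) = N**2 - 39*N (O(N) = (N**2 + (10 - 5*10)*N) + N = (N**2 + (10 - 50)*N) + N = (N**2 - 40*N) + N = N**2 - 39*N)
(-8422 + sqrt(-10195 + O(-104))) - 6799 = (-8422 + sqrt(-10195 - 104*(-39 - 104))) - 6799 = (-8422 + sqrt(-10195 - 104*(-143))) - 6799 = (-8422 + sqrt(-10195 + 14872)) - 6799 = (-8422 + sqrt(4677)) - 6799 = -15221 + sqrt(4677)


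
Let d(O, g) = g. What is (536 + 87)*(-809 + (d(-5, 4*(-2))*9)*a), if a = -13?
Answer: 79121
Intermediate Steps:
(536 + 87)*(-809 + (d(-5, 4*(-2))*9)*a) = (536 + 87)*(-809 + ((4*(-2))*9)*(-13)) = 623*(-809 - 8*9*(-13)) = 623*(-809 - 72*(-13)) = 623*(-809 + 936) = 623*127 = 79121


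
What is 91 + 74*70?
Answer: 5271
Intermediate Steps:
91 + 74*70 = 91 + 5180 = 5271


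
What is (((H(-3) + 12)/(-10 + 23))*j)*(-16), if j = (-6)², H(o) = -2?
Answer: -5760/13 ≈ -443.08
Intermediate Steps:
j = 36
(((H(-3) + 12)/(-10 + 23))*j)*(-16) = (((-2 + 12)/(-10 + 23))*36)*(-16) = ((10/13)*36)*(-16) = (360/13)*(-16) = -5760/13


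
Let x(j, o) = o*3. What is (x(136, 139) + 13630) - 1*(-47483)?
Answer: 61530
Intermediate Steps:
x(j, o) = 3*o
(x(136, 139) + 13630) - 1*(-47483) = (3*139 + 13630) - 1*(-47483) = (417 + 13630) + 47483 = 14047 + 47483 = 61530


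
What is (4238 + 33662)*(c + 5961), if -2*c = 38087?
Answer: -495826750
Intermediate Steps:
c = -38087/2 (c = -1/2*38087 = -38087/2 ≈ -19044.)
(4238 + 33662)*(c + 5961) = (4238 + 33662)*(-38087/2 + 5961) = 37900*(-26165/2) = -495826750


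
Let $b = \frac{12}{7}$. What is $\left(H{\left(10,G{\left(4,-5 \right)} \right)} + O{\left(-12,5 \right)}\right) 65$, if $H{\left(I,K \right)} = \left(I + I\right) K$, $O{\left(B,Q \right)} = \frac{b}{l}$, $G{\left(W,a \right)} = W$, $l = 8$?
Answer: $\frac{72995}{14} \approx 5213.9$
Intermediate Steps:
$b = \frac{12}{7}$ ($b = 12 \cdot \frac{1}{7} = \frac{12}{7} \approx 1.7143$)
$O{\left(B,Q \right)} = \frac{3}{14}$ ($O{\left(B,Q \right)} = \frac{12}{7 \cdot 8} = \frac{12}{7} \cdot \frac{1}{8} = \frac{3}{14}$)
$H{\left(I,K \right)} = 2 I K$
$\left(H{\left(10,G{\left(4,-5 \right)} \right)} + O{\left(-12,5 \right)}\right) 65 = \left(2 \cdot 10 \cdot 4 + \frac{3}{14}\right) 65 = \left(80 + \frac{3}{14}\right) 65 = \frac{1123}{14} \cdot 65 = \frac{72995}{14}$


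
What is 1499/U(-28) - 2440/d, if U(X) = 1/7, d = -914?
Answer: 4796521/457 ≈ 10496.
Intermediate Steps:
U(X) = ⅐
1499/U(-28) - 2440/d = 1499/(⅐) - 2440/(-914) = 1499*7 - 2440*(-1/914) = 10493 + 1220/457 = 4796521/457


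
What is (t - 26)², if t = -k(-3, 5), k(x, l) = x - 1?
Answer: 484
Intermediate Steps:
k(x, l) = -1 + x
t = 4 (t = -(-1 - 3) = -1*(-4) = 4)
(t - 26)² = (4 - 26)² = (-22)² = 484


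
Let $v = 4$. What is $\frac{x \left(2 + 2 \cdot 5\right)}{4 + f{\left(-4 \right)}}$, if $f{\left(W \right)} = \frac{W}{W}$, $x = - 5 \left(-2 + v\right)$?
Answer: $-24$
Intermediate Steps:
$x = -10$ ($x = - 5 \left(-2 + 4\right) = \left(-5\right) 2 = -10$)
$f{\left(W \right)} = 1$
$\frac{x \left(2 + 2 \cdot 5\right)}{4 + f{\left(-4 \right)}} = \frac{\left(-10\right) \left(2 + 2 \cdot 5\right)}{4 + 1} = \frac{\left(-10\right) \left(2 + 10\right)}{5} = \left(-10\right) 12 \cdot \frac{1}{5} = \left(-120\right) \frac{1}{5} = -24$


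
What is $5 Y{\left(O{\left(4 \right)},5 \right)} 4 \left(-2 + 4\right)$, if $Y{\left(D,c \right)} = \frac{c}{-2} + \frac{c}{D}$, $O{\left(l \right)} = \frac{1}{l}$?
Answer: $700$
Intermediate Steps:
$Y{\left(D,c \right)} = - \frac{c}{2} + \frac{c}{D}$ ($Y{\left(D,c \right)} = c \left(- \frac{1}{2}\right) + \frac{c}{D} = - \frac{c}{2} + \frac{c}{D}$)
$5 Y{\left(O{\left(4 \right)},5 \right)} 4 \left(-2 + 4\right) = 5 \left(\left(- \frac{1}{2}\right) 5 + \frac{5}{\frac{1}{4}}\right) 4 \left(-2 + 4\right) = 5 \left(- \frac{5}{2} + 5 \frac{1}{\frac{1}{4}}\right) 4 \cdot 2 = 5 \left(- \frac{5}{2} + 5 \cdot 4\right) 8 = 5 \left(- \frac{5}{2} + 20\right) 8 = 5 \cdot \frac{35}{2} \cdot 8 = \frac{175}{2} \cdot 8 = 700$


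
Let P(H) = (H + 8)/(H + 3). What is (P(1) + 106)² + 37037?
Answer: 780081/16 ≈ 48755.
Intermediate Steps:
P(H) = (8 + H)/(3 + H)
(P(1) + 106)² + 37037 = ((8 + 1)/(3 + 1) + 106)² + 37037 = (9/4 + 106)² + 37037 = (433/4)² + 37037 = 187489/16 + 37037 = 780081/16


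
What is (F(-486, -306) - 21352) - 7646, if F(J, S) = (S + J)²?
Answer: 598266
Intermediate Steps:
F(J, S) = (J + S)²
(F(-486, -306) - 21352) - 7646 = ((-486 - 306)² - 21352) - 7646 = ((-792)² - 21352) - 7646 = (627264 - 21352) - 7646 = 605912 - 7646 = 598266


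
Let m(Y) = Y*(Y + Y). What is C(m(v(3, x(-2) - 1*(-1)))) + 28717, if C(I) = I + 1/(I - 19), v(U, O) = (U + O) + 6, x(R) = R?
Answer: 3144106/109 ≈ 28845.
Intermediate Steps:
v(U, O) = 6 + O + U (v(U, O) = (O + U) + 6 = 6 + O + U)
m(Y) = 2*Y**2 (m(Y) = Y*(2*Y) = 2*Y**2)
C(I) = I + 1/(-19 + I)
C(m(v(3, x(-2) - 1*(-1)))) + 28717 = (1 + (2*(6 + (-2 - 1*(-1)) + 3)**2)**2 - 38*(6 + (-2 - 1*(-1)) + 3)**2)/(-19 + 2*(6 + (-2 - 1*(-1)) + 3)**2) + 28717 = (1 + (2*(6 + (-2 + 1) + 3)**2)**2 - 38*(6 + (-2 + 1) + 3)**2)/(-19 + 2*(6 + (-2 + 1) + 3)**2) + 28717 = (1 + (2*(6 - 1 + 3)**2)**2 - 38*(6 - 1 + 3)**2)/(-19 + 2*(6 - 1 + 3)**2) + 28717 = (1 + (2*8**2)**2 - 38*8**2)/(-19 + 2*8**2) + 28717 = (1 + (2*64)**2 - 38*64)/(-19 + 2*64) + 28717 = (1 + 128**2 - 19*128)/(-19 + 128) + 28717 = (1 + 16384 - 2432)/109 + 28717 = (1/109)*13953 + 28717 = 13953/109 + 28717 = 3144106/109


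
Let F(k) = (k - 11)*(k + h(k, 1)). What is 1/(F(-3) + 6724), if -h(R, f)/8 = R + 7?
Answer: 1/7214 ≈ 0.00013862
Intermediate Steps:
h(R, f) = -56 - 8*R (h(R, f) = -8*(R + 7) = -8*(7 + R) = -56 - 8*R)
F(k) = (-56 - 7*k)*(-11 + k) (F(k) = (k - 11)*(k + (-56 - 8*k)) = (-11 + k)*(-56 - 7*k) = (-56 - 7*k)*(-11 + k))
1/(F(-3) + 6724) = 1/((616 - 7*(-3)² + 21*(-3)) + 6724) = 1/((616 - 7*9 - 63) + 6724) = 1/((616 - 63 - 63) + 6724) = 1/(490 + 6724) = 1/7214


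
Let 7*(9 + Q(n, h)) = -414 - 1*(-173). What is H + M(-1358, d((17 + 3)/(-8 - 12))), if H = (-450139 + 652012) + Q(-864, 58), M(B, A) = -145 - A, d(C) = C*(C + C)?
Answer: 1411778/7 ≈ 2.0168e+5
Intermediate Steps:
Q(n, h) = -304/7 (Q(n, h) = -9 + (-414 - 1*(-173))/7 = -9 + (-414 + 173)/7 = -9 + (1/7)*(-241) = -9 - 241/7 = -304/7)
d(C) = 2*C**2 (d(C) = C*(2*C) = 2*C**2)
H = 1412807/7 (H = (-450139 + 652012) - 304/7 = 201873 - 304/7 = 1412807/7 ≈ 2.0183e+5)
H + M(-1358, d((17 + 3)/(-8 - 12))) = 1412807/7 + (-145 - 2*((17 + 3)/(-8 - 12))**2) = 1412807/7 + (-145 - 2*(20/(-20))**2) = 1412807/7 + (-145 - 2*(20*(-1/20))**2) = 1412807/7 + (-145 - 2*(-1)**2) = 1412807/7 + (-145 - 2) = 1412807/7 - 147 = 1411778/7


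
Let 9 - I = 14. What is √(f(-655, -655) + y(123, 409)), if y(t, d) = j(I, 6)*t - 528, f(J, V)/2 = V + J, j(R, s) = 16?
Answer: 2*I*√295 ≈ 34.351*I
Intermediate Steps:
I = -5 (I = 9 - 1*14 = 9 - 14 = -5)
f(J, V) = 2*J + 2*V (f(J, V) = 2*(V + J) = 2*(J + V) = 2*J + 2*V)
y(t, d) = -528 + 16*t (y(t, d) = 16*t - 528 = -528 + 16*t)
√(f(-655, -655) + y(123, 409)) = √((2*(-655) + 2*(-655)) + (-528 + 16*123)) = √((-1310 - 1310) + (-528 + 1968)) = √(-2620 + 1440) = √(-1180) = 2*I*√295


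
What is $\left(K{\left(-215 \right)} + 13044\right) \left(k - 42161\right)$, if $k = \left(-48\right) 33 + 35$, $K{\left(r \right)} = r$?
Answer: $-560755590$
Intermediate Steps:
$k = -1549$ ($k = -1584 + 35 = -1549$)
$\left(K{\left(-215 \right)} + 13044\right) \left(k - 42161\right) = \left(-215 + 13044\right) \left(-1549 - 42161\right) = 12829 \left(-43710\right) = -560755590$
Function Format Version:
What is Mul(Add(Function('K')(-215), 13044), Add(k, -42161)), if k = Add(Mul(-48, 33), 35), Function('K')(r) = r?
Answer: -560755590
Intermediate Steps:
k = -1549 (k = Add(-1584, 35) = -1549)
Mul(Add(Function('K')(-215), 13044), Add(k, -42161)) = Mul(Add(-215, 13044), Add(-1549, -42161)) = Mul(12829, -43710) = -560755590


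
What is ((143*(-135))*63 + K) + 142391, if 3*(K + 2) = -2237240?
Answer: -5458718/3 ≈ -1.8196e+6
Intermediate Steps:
K = -2237246/3 (K = -2 + (⅓)*(-2237240) = -2 - 2237240/3 = -2237246/3 ≈ -7.4575e+5)
((143*(-135))*63 + K) + 142391 = ((143*(-135))*63 - 2237246/3) + 142391 = (-19305*63 - 2237246/3) + 142391 = (-1216215 - 2237246/3) + 142391 = -5885891/3 + 142391 = -5458718/3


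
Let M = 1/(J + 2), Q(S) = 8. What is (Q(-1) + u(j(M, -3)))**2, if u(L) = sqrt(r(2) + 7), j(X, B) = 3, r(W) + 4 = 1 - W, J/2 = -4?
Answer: (8 + sqrt(2))**2 ≈ 88.627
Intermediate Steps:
J = -8 (J = 2*(-4) = -8)
r(W) = -3 - W (r(W) = -4 + (1 - W) = -3 - W)
M = -1/6 (M = 1/(-8 + 2) = 1/(-6) = -1/6 ≈ -0.16667)
u(L) = sqrt(2) (u(L) = sqrt((-3 - 1*2) + 7) = sqrt((-3 - 2) + 7) = sqrt(-5 + 7) = sqrt(2))
(Q(-1) + u(j(M, -3)))**2 = (8 + sqrt(2))**2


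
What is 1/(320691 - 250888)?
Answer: 1/69803 ≈ 1.4326e-5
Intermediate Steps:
1/(320691 - 250888) = 1/69803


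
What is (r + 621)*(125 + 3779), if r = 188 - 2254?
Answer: -5641280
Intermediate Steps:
r = -2066
(r + 621)*(125 + 3779) = (-2066 + 621)*(125 + 3779) = -1445*3904 = -5641280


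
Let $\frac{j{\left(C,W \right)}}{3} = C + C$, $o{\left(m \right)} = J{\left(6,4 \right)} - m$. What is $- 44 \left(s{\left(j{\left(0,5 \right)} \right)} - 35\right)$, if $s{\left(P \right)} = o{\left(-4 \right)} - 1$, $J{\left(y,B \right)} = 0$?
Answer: $1408$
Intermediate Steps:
$o{\left(m \right)} = - m$ ($o{\left(m \right)} = 0 - m = - m$)
$j{\left(C,W \right)} = 6 C$ ($j{\left(C,W \right)} = 3 \left(C + C\right) = 3 \cdot 2 C = 6 C$)
$s{\left(P \right)} = 3$ ($s{\left(P \right)} = \left(-1\right) \left(-4\right) - 1 = 4 - 1 = 3$)
$- 44 \left(s{\left(j{\left(0,5 \right)} \right)} - 35\right) = - 44 \left(3 - 35\right) = \left(-44\right) \left(-32\right) = 1408$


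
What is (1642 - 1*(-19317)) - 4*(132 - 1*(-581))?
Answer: 18107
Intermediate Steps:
(1642 - 1*(-19317)) - 4*(132 - 1*(-581)) = (1642 + 19317) - 4*(132 + 581) = 20959 - 4*713 = 20959 - 1*2852 = 20959 - 2852 = 18107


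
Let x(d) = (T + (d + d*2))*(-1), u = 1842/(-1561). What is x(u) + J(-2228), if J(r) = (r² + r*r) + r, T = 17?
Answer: 15494059129/1561 ≈ 9.9257e+6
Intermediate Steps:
u = -1842/1561 (u = 1842*(-1/1561) = -1842/1561 ≈ -1.1800)
J(r) = r + 2*r² (J(r) = (r² + r²) + r = 2*r² + r = r + 2*r²)
x(d) = -17 - 3*d (x(d) = (17 + (d + d*2))*(-1) = (17 + (d + 2*d))*(-1) = (17 + 3*d)*(-1) = -17 - 3*d)
x(u) + J(-2228) = (-17 - 3*(-1842/1561)) - 2228*(1 + 2*(-2228)) = (-17 + 5526/1561) - 2228*(1 - 4456) = -21011/1561 - 2228*(-4455) = -21011/1561 + 9925740 = 15494059129/1561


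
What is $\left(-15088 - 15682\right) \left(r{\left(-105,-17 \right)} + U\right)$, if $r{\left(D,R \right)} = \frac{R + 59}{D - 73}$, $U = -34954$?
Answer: $\frac{95723223790}{89} \approx 1.0755 \cdot 10^{9}$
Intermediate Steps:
$r{\left(D,R \right)} = \frac{59 + R}{-73 + D}$
$\left(-15088 - 15682\right) \left(r{\left(-105,-17 \right)} + U\right) = \left(-15088 - 15682\right) \left(\frac{59 - 17}{-73 - 105} - 34954\right) = - 30770 \left(\frac{1}{-178} \cdot 42 - 34954\right) = - 30770 \left(\left(- \frac{1}{178}\right) 42 - 34954\right) = - 30770 \left(- \frac{21}{89} - 34954\right) = \left(-30770\right) \left(- \frac{3110927}{89}\right) = \frac{95723223790}{89}$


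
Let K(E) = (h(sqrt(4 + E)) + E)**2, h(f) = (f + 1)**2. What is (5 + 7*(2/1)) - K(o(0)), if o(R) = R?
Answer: -62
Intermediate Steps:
h(f) = (1 + f)**2
K(E) = (E + (1 + sqrt(4 + E))**2)**2 (K(E) = ((1 + sqrt(4 + E))**2 + E)**2 = (E + (1 + sqrt(4 + E))**2)**2)
(5 + 7*(2/1)) - K(o(0)) = (5 + 7*(2/1)) - (0 + (1 + sqrt(4 + 0))**2)**2 = (5 + 7*(2*1)) - (0 + (1 + sqrt(4))**2)**2 = (5 + 7*2) - (0 + (1 + 2)**2)**2 = (5 + 14) - (0 + 3**2)**2 = 19 - (0 + 9)**2 = 19 - 1*9**2 = 19 - 1*81 = 19 - 81 = -62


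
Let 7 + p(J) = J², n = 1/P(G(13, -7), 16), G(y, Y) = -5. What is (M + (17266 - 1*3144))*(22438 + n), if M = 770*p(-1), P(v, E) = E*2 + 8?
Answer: 4264122271/20 ≈ 2.1321e+8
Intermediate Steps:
P(v, E) = 8 + 2*E (P(v, E) = 2*E + 8 = 8 + 2*E)
n = 1/40 (n = 1/(8 + 2*16) = 1/(8 + 32) = 1/40 ≈ 0.025000)
p(J) = -7 + J²
M = -4620 (M = 770*(-7 + (-1)²) = 770*(-7 + 1) = 770*(-6) = -4620)
(M + (17266 - 1*3144))*(22438 + n) = (-4620 + (17266 - 1*3144))*(22438 + 1/40) = (-4620 + (17266 - 3144))*(897521/40) = (-4620 + 14122)*(897521/40) = 9502*(897521/40) = 4264122271/20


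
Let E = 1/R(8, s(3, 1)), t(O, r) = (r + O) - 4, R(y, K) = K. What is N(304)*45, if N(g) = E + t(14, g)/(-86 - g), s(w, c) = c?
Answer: 114/13 ≈ 8.7692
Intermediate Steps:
t(O, r) = -4 + O + r (t(O, r) = (O + r) - 4 = -4 + O + r)
E = 1 (E = 1/1 = 1)
N(g) = 1 + (10 + g)/(-86 - g) (N(g) = 1 + (-4 + 14 + g)/(-86 - g) = 1 + (10 + g)/(-86 - g))
N(304)*45 = (76/(86 + 304))*45 = (76/390)*45 = (76*(1/390))*45 = (38/195)*45 = 114/13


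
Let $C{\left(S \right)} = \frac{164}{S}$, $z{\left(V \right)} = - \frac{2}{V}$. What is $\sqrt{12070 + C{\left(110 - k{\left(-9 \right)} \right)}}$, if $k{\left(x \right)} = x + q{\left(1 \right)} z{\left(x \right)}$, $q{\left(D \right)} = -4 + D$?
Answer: $\frac{\sqrt{1555770298}}{359} \approx 109.87$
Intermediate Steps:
$k{\left(x \right)} = x + \frac{6}{x}$ ($k{\left(x \right)} = x + \left(-4 + 1\right) \left(- \frac{2}{x}\right) = x - 3 \left(- \frac{2}{x}\right) = x + \frac{6}{x}$)
$\sqrt{12070 + C{\left(110 - k{\left(-9 \right)} \right)}} = \sqrt{12070 + \frac{164}{110 - \left(-9 + \frac{6}{-9}\right)}} = \sqrt{12070 + \frac{164}{110 - \left(-9 + 6 \left(- \frac{1}{9}\right)\right)}} = \sqrt{12070 + \frac{164}{110 - \left(-9 - \frac{2}{3}\right)}} = \sqrt{12070 + \frac{164}{110 - - \frac{29}{3}}} = \sqrt{12070 + \frac{164}{110 + \frac{29}{3}}} = \sqrt{12070 + \frac{164}{\frac{359}{3}}} = \sqrt{12070 + 164 \cdot \frac{3}{359}} = \sqrt{12070 + \frac{492}{359}} = \sqrt{\frac{4333622}{359}} = \frac{\sqrt{1555770298}}{359}$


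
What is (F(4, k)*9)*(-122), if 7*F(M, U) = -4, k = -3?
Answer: 4392/7 ≈ 627.43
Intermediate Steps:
F(M, U) = -4/7 (F(M, U) = (⅐)*(-4) = -4/7)
(F(4, k)*9)*(-122) = -4/7*9*(-122) = -36/7*(-122) = 4392/7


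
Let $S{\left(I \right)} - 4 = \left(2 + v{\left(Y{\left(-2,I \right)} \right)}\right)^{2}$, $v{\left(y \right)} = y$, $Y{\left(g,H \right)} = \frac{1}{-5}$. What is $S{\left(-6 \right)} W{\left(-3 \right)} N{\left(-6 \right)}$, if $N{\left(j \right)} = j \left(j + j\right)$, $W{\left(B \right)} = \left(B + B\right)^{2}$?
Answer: $\frac{469152}{25} \approx 18766.0$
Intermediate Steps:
$Y{\left(g,H \right)} = - \frac{1}{5}$
$W{\left(B \right)} = 4 B^{2}$ ($W{\left(B \right)} = \left(2 B\right)^{2} = 4 B^{2}$)
$S{\left(I \right)} = \frac{181}{25}$ ($S{\left(I \right)} = 4 + \left(2 - \frac{1}{5}\right)^{2} = 4 + \left(\frac{9}{5}\right)^{2} = 4 + \frac{81}{25} = \frac{181}{25}$)
$N{\left(j \right)} = 2 j^{2}$ ($N{\left(j \right)} = j 2 j = 2 j^{2}$)
$S{\left(-6 \right)} W{\left(-3 \right)} N{\left(-6 \right)} = \frac{181 \cdot 4 \left(-3\right)^{2}}{25} \cdot 2 \left(-6\right)^{2} = \frac{181 \cdot 4 \cdot 9}{25} \cdot 2 \cdot 36 = \frac{181}{25} \cdot 36 \cdot 72 = \frac{6516}{25} \cdot 72 = \frac{469152}{25}$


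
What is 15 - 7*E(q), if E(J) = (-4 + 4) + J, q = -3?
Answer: 36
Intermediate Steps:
E(J) = J (E(J) = 0 + J = J)
15 - 7*E(q) = 15 - 7*(-3) = 15 + 21 = 36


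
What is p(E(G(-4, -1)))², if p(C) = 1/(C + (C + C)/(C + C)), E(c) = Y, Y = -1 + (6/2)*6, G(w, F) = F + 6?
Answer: 1/324 ≈ 0.0030864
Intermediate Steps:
G(w, F) = 6 + F
Y = 17 (Y = -1 + (6*(½))*6 = -1 + 3*6 = -1 + 18 = 17)
E(c) = 17
p(C) = 1/(1 + C) (p(C) = 1/(C + (2*C)/((2*C))) = 1/(C + (2*C)*(1/(2*C))) = 1/(C + 1) = 1/(1 + C))
p(E(G(-4, -1)))² = (1/(1 + 17))² = (1/18)² = 1/324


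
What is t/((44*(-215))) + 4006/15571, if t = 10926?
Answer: -66115993/73650830 ≈ -0.89770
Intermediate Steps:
t/((44*(-215))) + 4006/15571 = 10926/((44*(-215))) + 4006/15571 = 10926/(-9460) + 4006*(1/15571) = 10926*(-1/9460) + 4006/15571 = -5463/4730 + 4006/15571 = -66115993/73650830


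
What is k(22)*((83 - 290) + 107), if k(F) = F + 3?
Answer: -2500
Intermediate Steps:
k(F) = 3 + F
k(22)*((83 - 290) + 107) = (3 + 22)*((83 - 290) + 107) = 25*(-207 + 107) = 25*(-100) = -2500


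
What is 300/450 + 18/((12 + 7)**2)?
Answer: 776/1083 ≈ 0.71653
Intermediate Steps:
300/450 + 18/((12 + 7)**2) = 300*(1/450) + 18/(19**2) = 2/3 + 18/361 = 776/1083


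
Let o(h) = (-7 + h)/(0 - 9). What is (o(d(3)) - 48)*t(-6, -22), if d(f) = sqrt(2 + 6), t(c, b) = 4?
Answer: -1700/9 - 8*sqrt(2)/9 ≈ -190.15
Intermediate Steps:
d(f) = 2*sqrt(2) (d(f) = sqrt(8) = 2*sqrt(2))
o(h) = 7/9 - h/9 (o(h) = (-7 + h)/(-9) = (-7 + h)*(-1/9) = 7/9 - h/9)
(o(d(3)) - 48)*t(-6, -22) = ((7/9 - 2*sqrt(2)/9) - 48)*4 = (-425/9 - 2*sqrt(2)/9)*4 = -1700/9 - 8*sqrt(2)/9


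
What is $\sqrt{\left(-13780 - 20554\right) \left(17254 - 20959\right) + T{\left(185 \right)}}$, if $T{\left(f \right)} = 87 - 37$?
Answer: $4 \sqrt{7950470} \approx 11279.0$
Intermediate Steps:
$T{\left(f \right)} = 50$ ($T{\left(f \right)} = 87 - 37 = 50$)
$\sqrt{\left(-13780 - 20554\right) \left(17254 - 20959\right) + T{\left(185 \right)}} = \sqrt{\left(-13780 - 20554\right) \left(17254 - 20959\right) + 50} = \sqrt{\left(-34334\right) \left(-3705\right) + 50} = \sqrt{127207470 + 50} = \sqrt{127207520} = 4 \sqrt{7950470}$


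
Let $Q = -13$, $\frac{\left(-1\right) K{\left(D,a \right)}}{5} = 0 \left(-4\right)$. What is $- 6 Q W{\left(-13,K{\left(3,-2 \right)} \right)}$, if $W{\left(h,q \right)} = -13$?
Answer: $-1014$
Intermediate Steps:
$K{\left(D,a \right)} = 0$ ($K{\left(D,a \right)} = - 5 \cdot 0 \left(-4\right) = \left(-5\right) 0 = 0$)
$- 6 Q W{\left(-13,K{\left(3,-2 \right)} \right)} = - 6 \left(\left(-13\right) \left(-13\right)\right) = \left(-6\right) 169 = -1014$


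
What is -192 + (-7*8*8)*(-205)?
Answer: 91648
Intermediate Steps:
-192 + (-7*8*8)*(-205) = -192 - 56*8*(-205) = -192 - 448*(-205) = -192 + 91840 = 91648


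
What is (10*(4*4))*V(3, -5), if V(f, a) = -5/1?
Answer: -800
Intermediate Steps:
V(f, a) = -5 (V(f, a) = -5*1 = -5)
(10*(4*4))*V(3, -5) = (10*(4*4))*(-5) = (10*16)*(-5) = 160*(-5) = -800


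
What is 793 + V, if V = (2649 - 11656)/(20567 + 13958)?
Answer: 27369318/34525 ≈ 792.74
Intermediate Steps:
V = -9007/34525 ≈ -0.26088
793 + V = 793 - 9007/34525 = 27369318/34525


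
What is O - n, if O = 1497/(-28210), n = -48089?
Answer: 1356589193/28210 ≈ 48089.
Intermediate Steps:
O = -1497/28210 (O = 1497*(-1/28210) = -1497/28210 ≈ -0.053066)
O - n = -1497/28210 - 1*(-48089) = -1497/28210 + 48089 = 1356589193/28210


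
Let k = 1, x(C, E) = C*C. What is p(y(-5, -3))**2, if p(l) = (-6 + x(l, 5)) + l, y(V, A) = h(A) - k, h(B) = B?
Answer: 36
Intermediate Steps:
x(C, E) = C**2
y(V, A) = -1 + A (y(V, A) = A - 1*1 = A - 1 = -1 + A)
p(l) = -6 + l + l**2 (p(l) = (-6 + l**2) + l = -6 + l + l**2)
p(y(-5, -3))**2 = (-6 + (-1 - 3) + (-1 - 3)**2)**2 = (-6 - 4 + (-4)**2)**2 = (-6 - 4 + 16)**2 = 6**2 = 36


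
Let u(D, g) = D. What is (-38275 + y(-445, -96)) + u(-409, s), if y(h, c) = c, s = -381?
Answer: -38780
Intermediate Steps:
(-38275 + y(-445, -96)) + u(-409, s) = (-38275 - 96) - 409 = -38371 - 409 = -38780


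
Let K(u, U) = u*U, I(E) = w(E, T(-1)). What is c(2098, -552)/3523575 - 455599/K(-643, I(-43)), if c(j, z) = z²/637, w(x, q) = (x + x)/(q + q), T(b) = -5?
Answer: 1704335851541507/20686219378825 ≈ 82.390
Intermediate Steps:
w(x, q) = x/q (w(x, q) = (2*x)/((2*q)) = (2*x)*(1/(2*q)) = x/q)
I(E) = -E/5 (I(E) = E/(-5) = E*(-⅕) = -E/5)
c(j, z) = z²/637 (c(j, z) = z²*(1/637) = z²/637)
K(u, U) = U*u
c(2098, -552)/3523575 - 455599/K(-643, I(-43)) = ((1/637)*(-552)²)/3523575 - 455599/(-⅕*(-43)*(-643)) = ((1/637)*304704)*(1/3523575) - 455599/((43/5)*(-643)) = (304704/637)*(1/3523575) - 455599/(-27649/5) = 101568/748172425 - 455599*(-5/27649) = 101568/748172425 + 2277995/27649 = 1704335851541507/20686219378825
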